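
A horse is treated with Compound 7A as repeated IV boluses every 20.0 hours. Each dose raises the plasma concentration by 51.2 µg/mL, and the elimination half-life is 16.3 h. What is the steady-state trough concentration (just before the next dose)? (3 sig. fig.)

38.2 µg/mL

k = ln 2 / 16.3 = 0.04252 h⁻¹
Fraction remaining after one interval: e^(−kτ) = e^(−0.04252 × 20.0) = 0.4272
R = 1 / (1 − 0.4272) = 1.746
Css,max = 51.2 × 1.746 = 89.39 µg/mL
Css,min = Css,max × e^(−kτ) = 89.39 × 0.4272 ≈ 38.2 µg/mL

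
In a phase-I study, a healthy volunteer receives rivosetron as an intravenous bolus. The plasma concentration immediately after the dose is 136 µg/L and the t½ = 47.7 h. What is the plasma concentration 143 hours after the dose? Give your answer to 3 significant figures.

k = ln 2 / 47.7 = 0.01453 h⁻¹
C(t) = C₀ e^(−kt) = 136 × e^(−0.01453 × 143) = 136 × e^(−2.078) = 136 × 0.1252 ≈ 17.0 µg/L

17.0 µg/L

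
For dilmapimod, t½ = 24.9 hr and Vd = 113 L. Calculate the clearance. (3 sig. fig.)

3.15 L/hr

k = ln 2 / t½ = ln 2 / 24.9 = 0.02784 hr⁻¹
CL = k · V = 0.02784 × 113 ≈ 3.15 L/hr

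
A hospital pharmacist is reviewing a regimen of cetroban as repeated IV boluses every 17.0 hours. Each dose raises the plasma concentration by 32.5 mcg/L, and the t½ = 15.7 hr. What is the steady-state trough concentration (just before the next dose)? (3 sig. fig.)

k = ln 2 / 15.7 = 0.04415 hr⁻¹
Fraction remaining after one interval: e^(−kτ) = e^(−0.04415 × 17.0) = 0.4721
R = 1 / (1 − 0.4721) = 1.894
Css,max = 32.5 × 1.894 = 61.57 mcg/L
Css,min = Css,max × e^(−kτ) = 61.57 × 0.4721 ≈ 29.1 mcg/L

29.1 mcg/L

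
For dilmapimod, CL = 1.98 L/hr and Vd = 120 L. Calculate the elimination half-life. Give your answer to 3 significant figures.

42.0 hours

k = CL / V = 1.98 / 120 = 0.01650 hr⁻¹
t½ = ln 2 / k = ln 2 / 0.01650 ≈ 42.0 hours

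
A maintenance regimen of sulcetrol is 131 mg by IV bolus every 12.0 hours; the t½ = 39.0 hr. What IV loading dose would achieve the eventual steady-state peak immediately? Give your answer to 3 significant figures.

k = ln 2 / 39.0 = 0.01777 hr⁻¹
Accumulation ratio R = 1 / (1 − e^(−kτ)) = 1 / (1 − e^(−0.01777×12.0)) = 1 / (1 − 0.8079) = 5.207
Loading dose = maintenance dose × R = 131 × 5.207 ≈ 682 mg

682 mg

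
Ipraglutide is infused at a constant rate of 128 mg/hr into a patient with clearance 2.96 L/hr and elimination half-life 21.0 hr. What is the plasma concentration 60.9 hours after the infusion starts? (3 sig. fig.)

37.4 mg/L

Css = rate / CL = 128 / 2.96 = 43.24 mg/L
k = ln 2 / 21.0 = 0.03301 hr⁻¹
C(t) = Css (1 − e^(−kt)) = 43.24 × (1 − e^(−2.010)) = 43.24 × 0.8660 ≈ 37.4 mg/L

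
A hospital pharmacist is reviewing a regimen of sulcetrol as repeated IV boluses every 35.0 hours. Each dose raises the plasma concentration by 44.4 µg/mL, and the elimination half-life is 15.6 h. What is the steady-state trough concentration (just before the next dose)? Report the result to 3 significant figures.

k = ln 2 / 15.6 = 0.04443 h⁻¹
Fraction remaining after one interval: e^(−kτ) = e^(−0.04443 × 35.0) = 0.2112
R = 1 / (1 − 0.2112) = 1.268
Css,max = 44.4 × 1.268 = 56.29 µg/mL
Css,min = Css,max × e^(−kτ) = 56.29 × 0.2112 ≈ 11.9 µg/mL

11.9 µg/mL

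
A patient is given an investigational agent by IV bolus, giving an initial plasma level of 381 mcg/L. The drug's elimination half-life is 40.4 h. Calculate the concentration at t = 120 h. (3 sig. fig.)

48.6 mcg/L

k = ln 2 / 40.4 = 0.01716 h⁻¹
C(t) = C₀ e^(−kt) = 381 × e^(−0.01716 × 120) = 381 × e^(−2.059) = 381 × 0.1276 ≈ 48.6 mcg/L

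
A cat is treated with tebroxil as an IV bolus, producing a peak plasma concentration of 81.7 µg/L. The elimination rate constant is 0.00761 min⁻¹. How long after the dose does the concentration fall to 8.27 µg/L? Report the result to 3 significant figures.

C(t) = C₀ e^(−kt)  ⇒  t = ln(C₀/C) / k
t = ln(81.7/8.27) / 0.007610 = 2.290 / 0.007610 ≈ 301 minutes

301 minutes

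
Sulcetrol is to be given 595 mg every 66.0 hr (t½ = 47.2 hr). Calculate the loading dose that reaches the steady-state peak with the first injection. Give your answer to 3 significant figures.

959 mg

k = ln 2 / 47.2 = 0.01469 hr⁻¹
Accumulation ratio R = 1 / (1 − e^(−kτ)) = 1 / (1 − e^(−0.01469×66.0)) = 1 / (1 − 0.3794) = 1.611
Loading dose = maintenance dose × R = 595 × 1.611 ≈ 959 mg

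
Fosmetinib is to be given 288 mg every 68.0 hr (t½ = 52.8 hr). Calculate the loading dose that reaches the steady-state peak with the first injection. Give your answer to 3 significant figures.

k = ln 2 / 52.8 = 0.01313 hr⁻¹
Accumulation ratio R = 1 / (1 − e^(−kτ)) = 1 / (1 − e^(−0.01313×68.0)) = 1 / (1 − 0.4096) = 1.694
Loading dose = maintenance dose × R = 288 × 1.694 ≈ 488 mg

488 mg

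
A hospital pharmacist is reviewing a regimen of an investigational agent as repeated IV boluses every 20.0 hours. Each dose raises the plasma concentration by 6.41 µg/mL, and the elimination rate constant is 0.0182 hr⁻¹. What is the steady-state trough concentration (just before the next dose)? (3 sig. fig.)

14.6 µg/mL

Fraction remaining after one interval: e^(−kτ) = e^(−0.01820 × 20.0) = 0.6949
R = 1 / (1 − 0.6949) = 3.278
Css,max = 6.41 × 3.278 = 21.01 µg/mL
Css,min = Css,max × e^(−kτ) = 21.01 × 0.6949 ≈ 14.6 µg/mL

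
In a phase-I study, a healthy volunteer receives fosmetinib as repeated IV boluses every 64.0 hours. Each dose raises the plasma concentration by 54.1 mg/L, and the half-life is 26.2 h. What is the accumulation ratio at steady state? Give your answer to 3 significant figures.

k = ln 2 / 26.2 = 0.02646 h⁻¹
Fraction remaining after one interval: e^(−kτ) = e^(−0.02646 × 64.0) = 0.1839
R = 1 / (1 − 0.1839) = 1 / 0.8161 ≈ 1.23

1.23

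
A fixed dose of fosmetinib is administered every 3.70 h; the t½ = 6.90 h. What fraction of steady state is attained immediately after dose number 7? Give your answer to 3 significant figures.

k = ln 2 / 6.90 = 0.1005 h⁻¹
f_n = 1 − e^(−nkτ) = 1 − e^(−7 × 0.1005 × 3.70) = 1 − e^(−2.602) = 1 − 0.07414 ≈ 0.926

0.926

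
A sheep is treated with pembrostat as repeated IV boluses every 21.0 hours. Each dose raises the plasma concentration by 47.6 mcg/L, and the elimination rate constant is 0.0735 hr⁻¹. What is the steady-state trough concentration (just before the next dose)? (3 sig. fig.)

Fraction remaining after one interval: e^(−kτ) = e^(−0.07350 × 21.0) = 0.2136
R = 1 / (1 − 0.2136) = 1.272
Css,max = 47.6 × 1.272 = 60.53 mcg/L
Css,min = Css,max × e^(−kτ) = 60.53 × 0.2136 ≈ 12.9 mcg/L

12.9 mcg/L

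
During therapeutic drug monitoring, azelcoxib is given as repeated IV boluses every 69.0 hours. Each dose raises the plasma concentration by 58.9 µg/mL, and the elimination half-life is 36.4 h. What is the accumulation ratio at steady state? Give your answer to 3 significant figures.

k = ln 2 / 36.4 = 0.01904 h⁻¹
Fraction remaining after one interval: e^(−kτ) = e^(−0.01904 × 69.0) = 0.2688
R = 1 / (1 − 0.2688) = 1 / 0.7312 ≈ 1.37

1.37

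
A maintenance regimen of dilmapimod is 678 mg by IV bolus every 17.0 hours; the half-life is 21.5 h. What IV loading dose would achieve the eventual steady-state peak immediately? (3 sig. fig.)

k = ln 2 / 21.5 = 0.03224 h⁻¹
Accumulation ratio R = 1 / (1 − e^(−kτ)) = 1 / (1 − e^(−0.03224×17.0)) = 1 / (1 − 0.5781) = 2.370
Loading dose = maintenance dose × R = 678 × 2.370 ≈ 1610 mg

1610 mg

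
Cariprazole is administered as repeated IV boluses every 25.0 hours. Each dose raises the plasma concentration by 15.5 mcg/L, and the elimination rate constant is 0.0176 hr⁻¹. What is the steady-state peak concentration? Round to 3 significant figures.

43.5 mcg/L

Fraction remaining after one interval: e^(−kτ) = e^(−0.01760 × 25.0) = 0.6440
R = 1 / (1 − 0.6440) = 2.809
Css,max = 15.5 × 2.809 ≈ 43.5 mcg/L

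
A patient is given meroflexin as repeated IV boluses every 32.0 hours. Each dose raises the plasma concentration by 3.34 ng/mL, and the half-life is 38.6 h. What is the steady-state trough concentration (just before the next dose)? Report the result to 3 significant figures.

k = ln 2 / 38.6 = 0.01796 h⁻¹
Fraction remaining after one interval: e^(−kτ) = e^(−0.01796 × 32.0) = 0.5629
R = 1 / (1 − 0.5629) = 2.288
Css,max = 3.34 × 2.288 = 7.642 ng/mL
Css,min = Css,max × e^(−kτ) = 7.642 × 0.5629 ≈ 4.30 ng/mL

4.30 ng/mL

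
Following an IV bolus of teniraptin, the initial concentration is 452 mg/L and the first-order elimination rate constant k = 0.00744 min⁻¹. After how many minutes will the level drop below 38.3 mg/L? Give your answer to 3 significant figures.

C(t) = C₀ e^(−kt)  ⇒  t = ln(C₀/C) / k
t = ln(452/38.3) / 0.007440 = 2.468 / 0.007440 ≈ 332 minutes

332 minutes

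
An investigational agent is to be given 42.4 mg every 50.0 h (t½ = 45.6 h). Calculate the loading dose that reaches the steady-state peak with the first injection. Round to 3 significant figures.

k = ln 2 / 45.6 = 0.01520 h⁻¹
Accumulation ratio R = 1 / (1 − e^(−kτ)) = 1 / (1 − e^(−0.01520×50.0)) = 1 / (1 − 0.4677) = 1.878
Loading dose = maintenance dose × R = 42.4 × 1.878 ≈ 79.6 mg

79.6 mg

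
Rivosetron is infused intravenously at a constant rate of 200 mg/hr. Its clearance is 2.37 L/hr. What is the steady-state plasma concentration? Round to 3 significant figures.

84.4 mg/L

Css = infusion rate / CL = 200 / 2.37 ≈ 84.4 mg/L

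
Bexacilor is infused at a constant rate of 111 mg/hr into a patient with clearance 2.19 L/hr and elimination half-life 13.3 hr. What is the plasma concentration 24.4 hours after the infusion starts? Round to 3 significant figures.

Css = rate / CL = 111 / 2.19 = 50.68 mg/L
k = ln 2 / 13.3 = 0.05212 hr⁻¹
C(t) = Css (1 − e^(−kt)) = 50.68 × (1 − e^(−1.272)) = 50.68 × 0.7196 ≈ 36.5 mg/L

36.5 mg/L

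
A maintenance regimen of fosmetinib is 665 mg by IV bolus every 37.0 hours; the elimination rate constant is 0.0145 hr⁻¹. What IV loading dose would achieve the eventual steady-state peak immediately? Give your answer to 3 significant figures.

Accumulation ratio R = 1 / (1 − e^(−kτ)) = 1 / (1 − e^(−0.01450×37.0)) = 1 / (1 − 0.5848) = 2.408
Loading dose = maintenance dose × R = 665 × 2.408 ≈ 1600 mg

1600 mg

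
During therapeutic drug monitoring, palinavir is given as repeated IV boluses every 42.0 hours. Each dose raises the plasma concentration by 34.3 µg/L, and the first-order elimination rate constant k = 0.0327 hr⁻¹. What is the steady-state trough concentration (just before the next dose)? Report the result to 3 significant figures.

11.6 µg/L

Fraction remaining after one interval: e^(−kτ) = e^(−0.03270 × 42.0) = 0.2532
R = 1 / (1 − 0.2532) = 1.339
Css,max = 34.3 × 1.339 = 45.93 µg/L
Css,min = Css,max × e^(−kτ) = 45.93 × 0.2532 ≈ 11.6 µg/L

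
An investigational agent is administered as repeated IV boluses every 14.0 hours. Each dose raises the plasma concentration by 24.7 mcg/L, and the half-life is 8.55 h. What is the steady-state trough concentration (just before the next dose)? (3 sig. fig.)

11.7 mcg/L

k = ln 2 / 8.55 = 0.08107 h⁻¹
Fraction remaining after one interval: e^(−kτ) = e^(−0.08107 × 14.0) = 0.3214
R = 1 / (1 − 0.3214) = 1.474
Css,max = 24.7 × 1.474 = 36.40 mcg/L
Css,min = Css,max × e^(−kτ) = 36.40 × 0.3214 ≈ 11.7 mcg/L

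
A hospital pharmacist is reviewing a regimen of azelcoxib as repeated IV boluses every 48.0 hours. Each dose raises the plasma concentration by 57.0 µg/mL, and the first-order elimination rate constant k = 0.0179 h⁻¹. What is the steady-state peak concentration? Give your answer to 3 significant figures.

98.9 µg/mL

Fraction remaining after one interval: e^(−kτ) = e^(−0.01790 × 48.0) = 0.4235
R = 1 / (1 − 0.4235) = 1.735
Css,max = 57.0 × 1.735 ≈ 98.9 µg/mL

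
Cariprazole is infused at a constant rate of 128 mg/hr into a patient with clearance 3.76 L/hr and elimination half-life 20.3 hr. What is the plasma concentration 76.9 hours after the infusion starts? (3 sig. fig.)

31.6 mg/L

Css = rate / CL = 128 / 3.76 = 34.04 mg/L
k = ln 2 / 20.3 = 0.03415 hr⁻¹
C(t) = Css (1 − e^(−kt)) = 34.04 × (1 − e^(−2.626)) = 34.04 × 0.9276 ≈ 31.6 mg/L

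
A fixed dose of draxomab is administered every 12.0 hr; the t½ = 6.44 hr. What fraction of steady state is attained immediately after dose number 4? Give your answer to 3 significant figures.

0.994

k = ln 2 / 6.44 = 0.1076 hr⁻¹
f_n = 1 − e^(−nkτ) = 1 − e^(−4 × 0.1076 × 12.0) = 1 − e^(−5.166) = 1 − 0.005706 ≈ 0.994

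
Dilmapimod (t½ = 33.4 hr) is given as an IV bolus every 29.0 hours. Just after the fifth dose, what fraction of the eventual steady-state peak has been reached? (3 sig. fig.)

k = ln 2 / 33.4 = 0.02075 hr⁻¹
f_n = 1 − e^(−nkτ) = 1 − e^(−5 × 0.02075 × 29.0) = 1 − e^(−3.009) = 1 − 0.04933 ≈ 0.951

0.951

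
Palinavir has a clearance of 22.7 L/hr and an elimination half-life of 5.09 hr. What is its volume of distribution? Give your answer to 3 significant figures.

k = ln 2 / t½ = ln 2 / 5.09 = 0.1362 hr⁻¹
V = CL / k = 22.7 / 0.1362 ≈ 167 L

167 L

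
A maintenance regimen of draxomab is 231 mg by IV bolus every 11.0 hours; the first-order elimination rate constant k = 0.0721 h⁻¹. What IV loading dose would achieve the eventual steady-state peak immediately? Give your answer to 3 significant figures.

422 mg

Accumulation ratio R = 1 / (1 − e^(−kτ)) = 1 / (1 − e^(−0.07210×11.0)) = 1 / (1 − 0.4524) = 1.826
Loading dose = maintenance dose × R = 231 × 1.826 ≈ 422 mg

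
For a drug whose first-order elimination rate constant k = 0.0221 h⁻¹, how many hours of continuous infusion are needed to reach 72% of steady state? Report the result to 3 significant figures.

57.6 hours

f = 1 − e^(−kt)  ⇒  t = −ln(1 − f) / k
t = −ln(1 − 0.72) / 0.02210 = 1.273 / 0.02210 ≈ 57.6 hours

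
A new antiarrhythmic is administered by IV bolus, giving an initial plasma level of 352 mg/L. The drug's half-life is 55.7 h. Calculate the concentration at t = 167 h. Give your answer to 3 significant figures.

k = ln 2 / 55.7 = 0.01244 h⁻¹
167 h is 2.998 half-lives, so C = 352 × (1/2)^2.998 = 352 × 0.1252 ≈ 44.1 mg/L

44.1 mg/L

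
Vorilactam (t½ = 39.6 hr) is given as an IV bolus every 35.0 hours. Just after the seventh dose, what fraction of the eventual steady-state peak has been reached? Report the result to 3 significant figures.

k = ln 2 / 39.6 = 0.01750 hr⁻¹
f_n = 1 − e^(−nkτ) = 1 − e^(−7 × 0.01750 × 35.0) = 1 − e^(−4.288) = 1 − 0.01373 ≈ 0.986

0.986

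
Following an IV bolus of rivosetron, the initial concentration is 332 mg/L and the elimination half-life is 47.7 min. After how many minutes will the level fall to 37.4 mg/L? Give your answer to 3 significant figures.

150 minutes

k = ln 2 / 47.7 = 0.01453 min⁻¹
C(t) = C₀ e^(−kt)  ⇒  t = ln(C₀/C) / k
t = ln(332/37.4) / 0.01453 = 2.183 / 0.01453 ≈ 150 minutes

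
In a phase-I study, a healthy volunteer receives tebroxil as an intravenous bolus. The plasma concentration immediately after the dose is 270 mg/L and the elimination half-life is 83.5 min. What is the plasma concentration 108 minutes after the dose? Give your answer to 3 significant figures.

k = ln 2 / 83.5 = 0.008301 min⁻¹
108 min is 1.293 half-lives, so C = 270 × (1/2)^1.293 = 270 × 0.4080 ≈ 110 mg/L

110 mg/L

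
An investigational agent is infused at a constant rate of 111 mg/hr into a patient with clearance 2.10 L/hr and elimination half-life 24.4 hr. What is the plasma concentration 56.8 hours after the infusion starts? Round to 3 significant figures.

42.3 µg/mL

Css = rate / CL = 111 / 2.10 = 52.86 µg/mL
k = ln 2 / 24.4 = 0.02841 hr⁻¹
C(t) = Css (1 − e^(−kt)) = 52.86 × (1 − e^(−1.614)) = 52.86 × 0.8008 ≈ 42.3 µg/mL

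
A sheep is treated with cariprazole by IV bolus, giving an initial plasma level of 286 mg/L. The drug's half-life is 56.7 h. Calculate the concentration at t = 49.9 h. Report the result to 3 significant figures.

155 mg/L

k = ln 2 / 56.7 = 0.01222 h⁻¹
49.9 h is 0.8801 half-lives, so C = 286 × (1/2)^0.8801 = 286 × 0.5433 ≈ 155 mg/L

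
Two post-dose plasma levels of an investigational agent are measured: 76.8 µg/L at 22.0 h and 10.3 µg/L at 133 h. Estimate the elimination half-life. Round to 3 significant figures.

38.3 hours

k = ln(C₁/C₂) / (t₂ − t₁) = ln(76.8/10.3) / (133 − 22.0)
  = 2.009 / 111.0 = 0.01810 h⁻¹
t½ = ln 2 / k = ln 2 / 0.01810 ≈ 38.3 hours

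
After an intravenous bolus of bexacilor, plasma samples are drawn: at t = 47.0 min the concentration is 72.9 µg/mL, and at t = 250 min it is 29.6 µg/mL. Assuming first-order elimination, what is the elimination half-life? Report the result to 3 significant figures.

156 minutes

k = ln(C₁/C₂) / (t₂ − t₁) = ln(72.9/29.6) / (250 − 47.0)
  = 0.9013 / 203.0 = 0.004440 min⁻¹
t½ = ln 2 / k = ln 2 / 0.004440 ≈ 156 minutes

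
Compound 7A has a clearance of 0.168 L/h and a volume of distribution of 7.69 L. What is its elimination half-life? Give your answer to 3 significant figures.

31.7 hours

k = CL / V = 0.168 / 7.69 = 0.02185 h⁻¹
t½ = ln 2 / k = ln 2 / 0.02185 ≈ 31.7 hours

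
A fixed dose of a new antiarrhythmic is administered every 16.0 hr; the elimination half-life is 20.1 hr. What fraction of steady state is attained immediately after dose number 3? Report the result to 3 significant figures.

0.809

k = ln 2 / 20.1 = 0.03448 hr⁻¹
f_n = 1 − e^(−nkτ) = 1 − e^(−3 × 0.03448 × 16.0) = 1 − e^(−1.655) = 1 − 0.1910 ≈ 0.809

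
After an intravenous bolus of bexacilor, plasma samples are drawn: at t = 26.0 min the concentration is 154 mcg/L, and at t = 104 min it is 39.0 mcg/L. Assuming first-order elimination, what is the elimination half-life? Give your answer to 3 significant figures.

39.4 minutes

k = ln(C₁/C₂) / (t₂ − t₁) = ln(154/39.0) / (104 − 26.0)
  = 1.373 / 78.00 = 0.01761 min⁻¹
t½ = ln 2 / k = ln 2 / 0.01761 ≈ 39.4 minutes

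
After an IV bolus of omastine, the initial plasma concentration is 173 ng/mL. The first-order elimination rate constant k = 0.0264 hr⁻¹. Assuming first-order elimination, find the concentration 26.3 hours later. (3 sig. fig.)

86.4 ng/mL

C(t) = C₀ e^(−kt) = 173 × e^(−0.02640 × 26.3) = 173 × e^(−0.6943) = 173 × 0.4994 ≈ 86.4 ng/mL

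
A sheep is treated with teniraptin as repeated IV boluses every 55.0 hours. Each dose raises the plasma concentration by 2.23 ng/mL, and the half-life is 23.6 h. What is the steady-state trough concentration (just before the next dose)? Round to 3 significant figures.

0.553 ng/mL

k = ln 2 / 23.6 = 0.02937 h⁻¹
Fraction remaining after one interval: e^(−kτ) = e^(−0.02937 × 55.0) = 0.1988
R = 1 / (1 − 0.1988) = 1.248
Css,max = 2.23 × 1.248 = 2.783 ng/mL
Css,min = Css,max × e^(−kτ) = 2.783 × 0.1988 ≈ 0.553 ng/mL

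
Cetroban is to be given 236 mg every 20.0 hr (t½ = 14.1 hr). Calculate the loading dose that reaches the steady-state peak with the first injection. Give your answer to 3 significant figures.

k = ln 2 / 14.1 = 0.04916 hr⁻¹
Accumulation ratio R = 1 / (1 − e^(−kτ)) = 1 / (1 − e^(−0.04916×20.0)) = 1 / (1 − 0.3741) = 1.598
Loading dose = maintenance dose × R = 236 × 1.598 ≈ 377 mg

377 mg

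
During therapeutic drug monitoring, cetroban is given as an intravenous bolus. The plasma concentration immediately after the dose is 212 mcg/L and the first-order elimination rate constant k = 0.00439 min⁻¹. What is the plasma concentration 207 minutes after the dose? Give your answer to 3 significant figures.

85.4 mcg/L

C(t) = C₀ e^(−kt) = 212 × e^(−0.004390 × 207) = 212 × e^(−0.9087) = 212 × 0.4030 ≈ 85.4 mcg/L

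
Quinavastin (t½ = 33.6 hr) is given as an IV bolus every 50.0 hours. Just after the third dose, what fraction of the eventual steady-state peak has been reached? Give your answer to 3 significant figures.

0.955

k = ln 2 / 33.6 = 0.02063 hr⁻¹
f_n = 1 − e^(−nkτ) = 1 − e^(−3 × 0.02063 × 50.0) = 1 − e^(−3.094) = 1 − 0.04530 ≈ 0.955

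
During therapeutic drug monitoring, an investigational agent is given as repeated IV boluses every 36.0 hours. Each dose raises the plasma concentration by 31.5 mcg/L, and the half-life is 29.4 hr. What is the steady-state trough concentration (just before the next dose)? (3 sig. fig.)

23.6 mcg/L

k = ln 2 / 29.4 = 0.02358 hr⁻¹
Fraction remaining after one interval: e^(−kτ) = e^(−0.02358 × 36.0) = 0.4279
R = 1 / (1 − 0.4279) = 1.748
Css,max = 31.5 × 1.748 = 55.07 mcg/L
Css,min = Css,max × e^(−kτ) = 55.07 × 0.4279 ≈ 23.6 mcg/L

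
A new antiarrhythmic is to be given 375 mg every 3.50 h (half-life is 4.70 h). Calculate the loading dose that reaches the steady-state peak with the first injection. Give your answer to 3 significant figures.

930 mg

k = ln 2 / 4.70 = 0.1475 h⁻¹
Accumulation ratio R = 1 / (1 − e^(−kτ)) = 1 / (1 − e^(−0.1475×3.50)) = 1 / (1 − 0.5968) = 2.480
Loading dose = maintenance dose × R = 375 × 2.480 ≈ 930 mg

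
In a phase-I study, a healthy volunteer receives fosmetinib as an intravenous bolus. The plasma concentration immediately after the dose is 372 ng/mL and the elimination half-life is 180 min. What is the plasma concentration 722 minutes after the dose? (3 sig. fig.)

23.1 ng/mL

k = ln 2 / 180 = 0.003851 min⁻¹
C(t) = C₀ e^(−kt) = 372 × e^(−0.003851 × 722) = 372 × e^(−2.780) = 372 × 0.06202 ≈ 23.1 ng/mL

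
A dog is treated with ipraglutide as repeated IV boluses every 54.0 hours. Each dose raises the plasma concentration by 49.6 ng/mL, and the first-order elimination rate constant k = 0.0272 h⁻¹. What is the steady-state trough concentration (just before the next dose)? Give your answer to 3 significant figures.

14.8 ng/mL

Fraction remaining after one interval: e^(−kτ) = e^(−0.02720 × 54.0) = 0.2302
R = 1 / (1 − 0.2302) = 1.299
Css,max = 49.6 × 1.299 = 64.43 ng/mL
Css,min = Css,max × e^(−kτ) = 64.43 × 0.2302 ≈ 14.8 ng/mL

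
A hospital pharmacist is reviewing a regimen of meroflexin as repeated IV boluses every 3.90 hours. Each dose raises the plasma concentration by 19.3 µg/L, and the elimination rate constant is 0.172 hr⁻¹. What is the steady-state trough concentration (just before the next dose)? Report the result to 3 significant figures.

20.2 µg/L

Fraction remaining after one interval: e^(−kτ) = e^(−0.1720 × 3.90) = 0.5113
R = 1 / (1 − 0.5113) = 2.046
Css,max = 19.3 × 2.046 = 39.49 µg/L
Css,min = Css,max × e^(−kτ) = 39.49 × 0.5113 ≈ 20.2 µg/L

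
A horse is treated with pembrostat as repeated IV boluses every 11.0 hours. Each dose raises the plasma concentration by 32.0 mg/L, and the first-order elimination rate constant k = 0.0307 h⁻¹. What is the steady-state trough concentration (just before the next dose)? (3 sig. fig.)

Fraction remaining after one interval: e^(−kτ) = e^(−0.03070 × 11.0) = 0.7134
R = 1 / (1 − 0.7134) = 3.489
Css,max = 32.0 × 3.489 = 111.7 mg/L
Css,min = Css,max × e^(−kτ) = 111.7 × 0.7134 ≈ 79.7 mg/L

79.7 mg/L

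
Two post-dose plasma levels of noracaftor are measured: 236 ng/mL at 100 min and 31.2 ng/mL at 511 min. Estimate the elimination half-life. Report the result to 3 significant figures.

k = ln(C₁/C₂) / (t₂ − t₁) = ln(236/31.2) / (511 − 100)
  = 2.023 / 411.0 = 0.004923 min⁻¹
t½ = ln 2 / k = ln 2 / 0.004923 ≈ 141 minutes

141 minutes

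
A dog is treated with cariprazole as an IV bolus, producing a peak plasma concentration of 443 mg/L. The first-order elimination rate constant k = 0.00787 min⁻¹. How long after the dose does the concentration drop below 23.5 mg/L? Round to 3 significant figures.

373 minutes

C(t) = C₀ e^(−kt)  ⇒  t = ln(C₀/C) / k
t = ln(443/23.5) / 0.007870 = 2.937 / 0.007870 ≈ 373 minutes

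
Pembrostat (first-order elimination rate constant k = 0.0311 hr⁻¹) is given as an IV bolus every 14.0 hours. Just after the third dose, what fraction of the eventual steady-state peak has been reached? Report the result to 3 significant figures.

0.729

f_n = 1 − e^(−nkτ) = 1 − e^(−3 × 0.03110 × 14.0) = 1 − e^(−1.306) = 1 − 0.2708 ≈ 0.729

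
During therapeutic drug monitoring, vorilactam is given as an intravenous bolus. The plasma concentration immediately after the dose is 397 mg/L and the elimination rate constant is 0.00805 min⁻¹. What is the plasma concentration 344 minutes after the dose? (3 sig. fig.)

24.9 mg/L

C(t) = C₀ e^(−kt) = 397 × e^(−0.008050 × 344) = 397 × e^(−2.769) = 397 × 0.06271 ≈ 24.9 mg/L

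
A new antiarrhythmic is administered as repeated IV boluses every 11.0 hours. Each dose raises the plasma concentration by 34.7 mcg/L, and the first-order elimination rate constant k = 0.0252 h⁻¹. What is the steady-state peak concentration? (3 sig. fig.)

Fraction remaining after one interval: e^(−kτ) = e^(−0.02520 × 11.0) = 0.7579
R = 1 / (1 − 0.7579) = 4.131
Css,max = 34.7 × 4.131 ≈ 143 mcg/L

143 mcg/L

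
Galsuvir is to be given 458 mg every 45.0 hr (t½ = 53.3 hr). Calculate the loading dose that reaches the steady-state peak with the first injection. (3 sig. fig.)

k = ln 2 / 53.3 = 0.01300 hr⁻¹
Accumulation ratio R = 1 / (1 − e^(−kτ)) = 1 / (1 − e^(−0.01300×45.0)) = 1 / (1 − 0.5570) = 2.257
Loading dose = maintenance dose × R = 458 × 2.257 ≈ 1030 mg

1030 mg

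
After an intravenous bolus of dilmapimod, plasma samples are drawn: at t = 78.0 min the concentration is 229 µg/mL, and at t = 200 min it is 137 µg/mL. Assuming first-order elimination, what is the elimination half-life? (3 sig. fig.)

165 minutes

k = ln(C₁/C₂) / (t₂ − t₁) = ln(229/137) / (200 − 78.0)
  = 0.5137 / 122.0 = 0.004211 min⁻¹
t½ = ln 2 / k = ln 2 / 0.004211 ≈ 165 minutes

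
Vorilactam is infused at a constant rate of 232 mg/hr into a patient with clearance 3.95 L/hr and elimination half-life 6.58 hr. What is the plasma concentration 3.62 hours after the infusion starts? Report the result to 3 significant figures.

Css = rate / CL = 232 / 3.95 = 58.73 µg/mL
k = ln 2 / 6.58 = 0.1053 hr⁻¹
C(t) = Css (1 − e^(−kt)) = 58.73 × (1 − e^(−0.3813)) = 58.73 × 0.3171 ≈ 18.6 µg/mL

18.6 µg/mL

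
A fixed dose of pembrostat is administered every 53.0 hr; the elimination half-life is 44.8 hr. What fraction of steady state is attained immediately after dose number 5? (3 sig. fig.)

k = ln 2 / 44.8 = 0.01547 hr⁻¹
f_n = 1 − e^(−nkτ) = 1 − e^(−5 × 0.01547 × 53.0) = 1 − e^(−4.100) = 1 − 0.01657 ≈ 0.983

0.983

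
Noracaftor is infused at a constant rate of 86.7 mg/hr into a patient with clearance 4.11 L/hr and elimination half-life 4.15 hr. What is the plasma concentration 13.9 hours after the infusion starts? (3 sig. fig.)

Css = rate / CL = 86.7 / 4.11 = 21.09 µg/mL
k = ln 2 / 4.15 = 0.1670 hr⁻¹
C(t) = Css (1 − e^(−kt)) = 21.09 × (1 − e^(−2.322)) = 21.09 × 0.9019 ≈ 19.0 µg/mL

19.0 µg/mL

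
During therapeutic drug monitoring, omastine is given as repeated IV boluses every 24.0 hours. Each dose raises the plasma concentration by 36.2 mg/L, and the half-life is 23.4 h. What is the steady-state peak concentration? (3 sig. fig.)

71.1 mg/L

k = ln 2 / 23.4 = 0.02962 h⁻¹
Fraction remaining after one interval: e^(−kτ) = e^(−0.02962 × 24.0) = 0.4912
R = 1 / (1 − 0.4912) = 1.965
Css,max = 36.2 × 1.965 ≈ 71.1 mg/L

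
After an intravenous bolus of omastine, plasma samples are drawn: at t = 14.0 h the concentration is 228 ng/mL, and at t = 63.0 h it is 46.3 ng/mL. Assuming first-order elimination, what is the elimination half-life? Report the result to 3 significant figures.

21.3 hours

k = ln(C₁/C₂) / (t₂ − t₁) = ln(228/46.3) / (63.0 − 14.0)
  = 1.594 / 49.00 = 0.03253 h⁻¹
t½ = ln 2 / k = ln 2 / 0.03253 ≈ 21.3 hours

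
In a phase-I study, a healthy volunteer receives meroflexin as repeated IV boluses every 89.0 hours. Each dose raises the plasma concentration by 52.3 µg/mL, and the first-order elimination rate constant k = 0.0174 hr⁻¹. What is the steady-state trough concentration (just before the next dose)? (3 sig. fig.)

14.1 µg/mL

Fraction remaining after one interval: e^(−kτ) = e^(−0.01740 × 89.0) = 0.2125
R = 1 / (1 − 0.2125) = 1.270
Css,max = 52.3 × 1.270 = 66.42 µg/mL
Css,min = Css,max × e^(−kτ) = 66.42 × 0.2125 ≈ 14.1 µg/mL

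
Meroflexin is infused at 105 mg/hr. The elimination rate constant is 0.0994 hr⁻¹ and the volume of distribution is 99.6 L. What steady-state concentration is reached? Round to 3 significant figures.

CL = k · V = 0.0994 × 99.6 = 9.900 L/hr
Css = rate / CL = 105 / 9.900 ≈ 10.6 mg/L

10.6 mg/L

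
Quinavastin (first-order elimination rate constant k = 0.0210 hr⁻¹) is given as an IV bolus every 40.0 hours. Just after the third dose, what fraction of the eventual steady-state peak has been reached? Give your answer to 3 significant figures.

0.920

f_n = 1 − e^(−nkτ) = 1 − e^(−3 × 0.02100 × 40.0) = 1 − e^(−2.520) = 1 − 0.08046 ≈ 0.920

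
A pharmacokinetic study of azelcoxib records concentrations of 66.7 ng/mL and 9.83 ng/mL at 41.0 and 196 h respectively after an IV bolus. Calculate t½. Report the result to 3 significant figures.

56.1 hours

k = ln(C₁/C₂) / (t₂ − t₁) = ln(66.7/9.83) / (196 − 41.0)
  = 1.915 / 155.0 = 0.01235 h⁻¹
t½ = ln 2 / k = ln 2 / 0.01235 ≈ 56.1 hours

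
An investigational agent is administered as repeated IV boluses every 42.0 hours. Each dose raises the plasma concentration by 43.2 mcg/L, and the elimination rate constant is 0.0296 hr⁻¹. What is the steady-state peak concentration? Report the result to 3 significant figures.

60.7 mcg/L

Fraction remaining after one interval: e^(−kτ) = e^(−0.02960 × 42.0) = 0.2885
R = 1 / (1 − 0.2885) = 1.405
Css,max = 43.2 × 1.405 ≈ 60.7 mcg/L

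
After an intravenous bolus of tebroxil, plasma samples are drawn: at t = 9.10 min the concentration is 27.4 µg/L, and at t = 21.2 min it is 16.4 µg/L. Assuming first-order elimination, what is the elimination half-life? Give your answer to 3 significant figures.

16.3 minutes

k = ln(C₁/C₂) / (t₂ − t₁) = ln(27.4/16.4) / (21.2 − 9.10)
  = 0.5133 / 12.10 = 0.04242 min⁻¹
t½ = ln 2 / k = ln 2 / 0.04242 ≈ 16.3 minutes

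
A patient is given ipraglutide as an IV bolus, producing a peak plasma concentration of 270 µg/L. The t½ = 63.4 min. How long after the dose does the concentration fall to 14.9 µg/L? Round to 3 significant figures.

k = ln 2 / 63.4 = 0.01093 min⁻¹
C(t) = C₀ e^(−kt)  ⇒  t = ln(C₀/C) / k
t = ln(270/14.9) / 0.01093 = 2.897 / 0.01093 ≈ 265 minutes

265 minutes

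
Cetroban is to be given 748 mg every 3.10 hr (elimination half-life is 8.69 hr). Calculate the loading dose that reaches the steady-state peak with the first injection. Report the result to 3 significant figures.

3410 mg

k = ln 2 / 8.69 = 0.07976 hr⁻¹
Accumulation ratio R = 1 / (1 − e^(−kτ)) = 1 / (1 − e^(−0.07976×3.10)) = 1 / (1 − 0.7809) = 4.565
Loading dose = maintenance dose × R = 748 × 4.565 ≈ 3410 mg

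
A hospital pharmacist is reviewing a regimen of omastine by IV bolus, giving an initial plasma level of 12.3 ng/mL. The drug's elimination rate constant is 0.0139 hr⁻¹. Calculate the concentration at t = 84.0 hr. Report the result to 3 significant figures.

3.83 ng/mL

C(t) = C₀ e^(−kt) = 12.3 × e^(−0.01390 × 84.0) = 12.3 × e^(−1.168) = 12.3 × 0.3111 ≈ 3.83 ng/mL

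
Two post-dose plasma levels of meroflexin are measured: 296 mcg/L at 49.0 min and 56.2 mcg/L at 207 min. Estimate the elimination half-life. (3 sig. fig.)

65.9 minutes

k = ln(C₁/C₂) / (t₂ − t₁) = ln(296/56.2) / (207 − 49.0)
  = 1.661 / 158.0 = 0.01052 min⁻¹
t½ = ln 2 / k = ln 2 / 0.01052 ≈ 65.9 minutes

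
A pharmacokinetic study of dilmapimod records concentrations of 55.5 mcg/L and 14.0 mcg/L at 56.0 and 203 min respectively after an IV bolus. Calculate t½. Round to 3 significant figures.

74.0 minutes

k = ln(C₁/C₂) / (t₂ − t₁) = ln(55.5/14.0) / (203 − 56.0)
  = 1.377 / 147.0 = 0.009370 min⁻¹
t½ = ln 2 / k = ln 2 / 0.009370 ≈ 74.0 minutes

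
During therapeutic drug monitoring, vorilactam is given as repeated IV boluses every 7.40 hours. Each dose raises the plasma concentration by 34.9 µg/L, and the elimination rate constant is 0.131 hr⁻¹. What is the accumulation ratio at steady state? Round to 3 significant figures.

1.61

Fraction remaining after one interval: e^(−kτ) = e^(−0.1310 × 7.40) = 0.3793
R = 1 / (1 − 0.3793) = 1 / 0.6207 ≈ 1.61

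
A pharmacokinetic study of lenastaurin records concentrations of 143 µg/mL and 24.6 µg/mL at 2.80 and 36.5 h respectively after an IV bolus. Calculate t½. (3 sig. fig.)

k = ln(C₁/C₂) / (t₂ − t₁) = ln(143/24.6) / (36.5 − 2.80)
  = 1.760 / 33.70 = 0.05223 h⁻¹
t½ = ln 2 / k = ln 2 / 0.05223 ≈ 13.3 hours

13.3 hours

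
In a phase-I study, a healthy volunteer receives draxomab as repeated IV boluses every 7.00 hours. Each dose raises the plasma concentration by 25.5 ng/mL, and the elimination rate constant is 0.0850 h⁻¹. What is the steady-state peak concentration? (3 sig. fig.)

Fraction remaining after one interval: e^(−kτ) = e^(−0.08500 × 7.00) = 0.5516
R = 1 / (1 − 0.5516) = 2.230
Css,max = 25.5 × 2.230 ≈ 56.9 ng/mL

56.9 ng/mL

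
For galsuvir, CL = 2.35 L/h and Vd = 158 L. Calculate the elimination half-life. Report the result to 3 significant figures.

46.6 hours

k = CL / V = 2.35 / 158 = 0.01487 h⁻¹
t½ = ln 2 / k = ln 2 / 0.01487 ≈ 46.6 hours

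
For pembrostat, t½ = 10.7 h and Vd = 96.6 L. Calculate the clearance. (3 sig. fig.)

6.26 L/h

k = ln 2 / t½ = ln 2 / 10.7 = 0.06478 h⁻¹
CL = k · V = 0.06478 × 96.6 ≈ 6.26 L/h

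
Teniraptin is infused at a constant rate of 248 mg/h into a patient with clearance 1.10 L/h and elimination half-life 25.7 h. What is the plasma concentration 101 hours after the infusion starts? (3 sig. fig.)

Css = rate / CL = 248 / 1.10 = 225.5 mg/L
k = ln 2 / 25.7 = 0.02697 h⁻¹
C(t) = Css (1 − e^(−kt)) = 225.5 × (1 − e^(−2.724)) = 225.5 × 0.9344 ≈ 211 mg/L

211 mg/L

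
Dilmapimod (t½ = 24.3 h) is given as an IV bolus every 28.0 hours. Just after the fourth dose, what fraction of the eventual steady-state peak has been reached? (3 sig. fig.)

0.959

k = ln 2 / 24.3 = 0.02852 h⁻¹
f_n = 1 − e^(−nkτ) = 1 − e^(−4 × 0.02852 × 28.0) = 1 − e^(−3.195) = 1 − 0.04098 ≈ 0.959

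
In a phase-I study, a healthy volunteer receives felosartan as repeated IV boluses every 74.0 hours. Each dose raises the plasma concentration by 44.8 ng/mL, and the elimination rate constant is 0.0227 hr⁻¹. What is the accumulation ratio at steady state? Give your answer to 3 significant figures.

1.23

Fraction remaining after one interval: e^(−kτ) = e^(−0.02270 × 74.0) = 0.1864
R = 1 / (1 − 0.1864) = 1 / 0.8136 ≈ 1.23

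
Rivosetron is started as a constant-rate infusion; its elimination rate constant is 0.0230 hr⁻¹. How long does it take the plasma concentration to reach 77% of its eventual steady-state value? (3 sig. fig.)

63.9 hours

f = 1 − e^(−kt)  ⇒  t = −ln(1 − f) / k
t = −ln(1 − 0.77) / 0.02300 = 1.470 / 0.02300 ≈ 63.9 hours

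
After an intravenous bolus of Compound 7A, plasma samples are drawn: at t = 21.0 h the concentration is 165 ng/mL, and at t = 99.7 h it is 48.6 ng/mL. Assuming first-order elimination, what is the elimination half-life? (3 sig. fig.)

44.6 hours

k = ln(C₁/C₂) / (t₂ − t₁) = ln(165/48.6) / (99.7 − 21.0)
  = 1.222 / 78.70 = 0.01553 h⁻¹
t½ = ln 2 / k = ln 2 / 0.01553 ≈ 44.6 hours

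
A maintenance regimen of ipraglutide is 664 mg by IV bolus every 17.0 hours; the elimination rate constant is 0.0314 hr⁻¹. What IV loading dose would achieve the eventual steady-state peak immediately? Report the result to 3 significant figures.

1610 mg

Accumulation ratio R = 1 / (1 − e^(−kτ)) = 1 / (1 − e^(−0.03140×17.0)) = 1 / (1 − 0.5864) = 2.418
Loading dose = maintenance dose × R = 664 × 2.418 ≈ 1610 mg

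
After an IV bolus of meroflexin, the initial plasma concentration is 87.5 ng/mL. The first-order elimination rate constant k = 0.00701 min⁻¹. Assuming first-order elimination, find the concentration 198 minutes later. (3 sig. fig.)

21.8 ng/mL

C(t) = C₀ e^(−kt) = 87.5 × e^(−0.007010 × 198) = 87.5 × e^(−1.388) = 87.5 × 0.2496 ≈ 21.8 ng/mL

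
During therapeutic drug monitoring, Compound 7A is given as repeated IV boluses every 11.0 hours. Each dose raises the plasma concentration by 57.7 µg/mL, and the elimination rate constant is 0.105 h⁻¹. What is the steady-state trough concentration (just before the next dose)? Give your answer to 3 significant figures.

Fraction remaining after one interval: e^(−kτ) = e^(−0.1050 × 11.0) = 0.3151
R = 1 / (1 − 0.3151) = 1.460
Css,max = 57.7 × 1.460 = 84.24 µg/mL
Css,min = Css,max × e^(−kτ) = 84.24 × 0.3151 ≈ 26.5 µg/mL

26.5 µg/mL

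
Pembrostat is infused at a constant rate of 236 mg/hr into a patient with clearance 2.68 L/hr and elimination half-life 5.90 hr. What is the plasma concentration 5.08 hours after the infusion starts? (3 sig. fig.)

39.6 µg/mL

Css = rate / CL = 236 / 2.68 = 88.06 µg/mL
k = ln 2 / 5.90 = 0.1175 hr⁻¹
C(t) = Css (1 − e^(−kt)) = 88.06 × (1 − e^(−0.5968)) = 88.06 × 0.4494 ≈ 39.6 µg/mL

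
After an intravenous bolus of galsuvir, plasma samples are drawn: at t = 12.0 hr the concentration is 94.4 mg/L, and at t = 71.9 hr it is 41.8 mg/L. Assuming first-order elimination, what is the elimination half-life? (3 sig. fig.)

k = ln(C₁/C₂) / (t₂ − t₁) = ln(94.4/41.8) / (71.9 − 12.0)
  = 0.8146 / 59.90 = 0.01360 hr⁻¹
t½ = ln 2 / k = ln 2 / 0.01360 ≈ 51.0 hours

51.0 hours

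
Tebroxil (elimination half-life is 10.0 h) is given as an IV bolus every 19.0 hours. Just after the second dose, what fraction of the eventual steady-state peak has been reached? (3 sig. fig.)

k = ln 2 / 10.0 = 0.06931 h⁻¹
f_n = 1 − e^(−nkτ) = 1 − e^(−2 × 0.06931 × 19.0) = 1 − e^(−2.634) = 1 − 0.07179 ≈ 0.928

0.928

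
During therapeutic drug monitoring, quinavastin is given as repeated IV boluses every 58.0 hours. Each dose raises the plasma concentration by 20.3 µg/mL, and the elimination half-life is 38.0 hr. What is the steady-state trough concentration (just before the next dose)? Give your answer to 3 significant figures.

10.8 µg/mL

k = ln 2 / 38.0 = 0.01824 hr⁻¹
Fraction remaining after one interval: e^(−kτ) = e^(−0.01824 × 58.0) = 0.3472
R = 1 / (1 − 0.3472) = 1.532
Css,max = 20.3 × 1.532 = 31.10 µg/mL
Css,min = Css,max × e^(−kτ) = 31.10 × 0.3472 ≈ 10.8 µg/mL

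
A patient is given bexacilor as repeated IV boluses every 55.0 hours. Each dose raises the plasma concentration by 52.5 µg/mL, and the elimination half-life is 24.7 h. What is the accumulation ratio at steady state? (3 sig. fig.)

1.27

k = ln 2 / 24.7 = 0.02806 h⁻¹
Fraction remaining after one interval: e^(−kτ) = e^(−0.02806 × 55.0) = 0.2136
R = 1 / (1 − 0.2136) = 1 / 0.7864 ≈ 1.27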